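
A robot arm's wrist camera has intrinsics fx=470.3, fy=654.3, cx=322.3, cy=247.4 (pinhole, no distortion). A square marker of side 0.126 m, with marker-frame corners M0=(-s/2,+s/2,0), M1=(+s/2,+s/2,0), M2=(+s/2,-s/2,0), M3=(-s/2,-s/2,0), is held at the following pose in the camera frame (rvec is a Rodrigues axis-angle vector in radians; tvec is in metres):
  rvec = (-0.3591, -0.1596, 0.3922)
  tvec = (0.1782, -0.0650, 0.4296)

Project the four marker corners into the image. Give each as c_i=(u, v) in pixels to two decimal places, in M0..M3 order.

c0=(438.42, 188.82) c1=(566.92, 270.52) c2=(586.48, 113.03) c3=(471.87, 36.20)

Intrinsics K: fx=470.3, fy=654.3, cx=322.3, cy=247.4
Marker side s = 0.126 m; corners in marker frame (Z=0):
  M0 = (-0.0630, +0.0630, 0)
  M1 = (+0.0630, +0.0630, 0)
  M2 = (+0.0630, -0.0630, 0)
  M3 = (-0.0630, -0.0630, 0)
rvec = (-0.3591, -0.1596, 0.3922), |rvec| = θ = 0.55520 rad = 31.811°
Rodrigues: sinθ=0.52711, 1−cosθ=0.15020; R = I + sinθ·[k]× + (1−cosθ)·[k]×²:
    [+0.91263 -0.34443 -0.22016]
    [+0.40029 +0.86221 +0.31043]
    [+0.08290 -0.37144 +0.92475]
t = (0.1782, -0.0650, 0.4296) m
M0: Pc = R·M0+t = (+0.09900, -0.03590, +0.40098); u = 470.3·(+0.09900)/0.40098 + 322.3 = 438.4214, v = 654.3·(-0.03590)/0.40098 + 247.4 = 188.8213
M1: Pc = R·M1+t = (+0.21400, +0.01454, +0.41142); u = 470.3·(+0.21400)/0.41142 + 322.3 = 566.9214, v = 654.3·(+0.01454)/0.41142 + 247.4 = 270.5190
M2: Pc = R·M2+t = (+0.25740, -0.09410, +0.45822); u = 470.3·(+0.25740)/0.45822 + 322.3 = 586.4790, v = 654.3·(-0.09410)/0.45822 + 247.4 = 113.0324
M3: Pc = R·M3+t = (+0.14240, -0.14454, +0.44778); u = 470.3·(+0.14240)/0.44778 + 322.3 = 471.8659, v = 654.3·(-0.14454)/0.44778 + 247.4 = 36.2001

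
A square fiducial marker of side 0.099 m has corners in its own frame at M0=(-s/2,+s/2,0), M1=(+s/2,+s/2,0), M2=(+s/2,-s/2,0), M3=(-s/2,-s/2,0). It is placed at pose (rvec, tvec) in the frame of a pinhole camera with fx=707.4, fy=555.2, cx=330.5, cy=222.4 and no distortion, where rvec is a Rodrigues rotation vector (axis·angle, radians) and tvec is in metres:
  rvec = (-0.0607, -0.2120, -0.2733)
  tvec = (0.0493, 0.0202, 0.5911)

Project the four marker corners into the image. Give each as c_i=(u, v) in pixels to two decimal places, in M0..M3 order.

Intrinsics K: fx=707.4, fy=555.2, cx=330.5, cy=222.4
Marker side s = 0.099 m; corners in marker frame (Z=0):
  M0 = (-0.0495, +0.0495, 0)
  M1 = (+0.0495, +0.0495, 0)
  M2 = (+0.0495, -0.0495, 0)
  M3 = (-0.0495, -0.0495, 0)
rvec = (-0.0607, -0.2120, -0.2733), |rvec| = θ = 0.35117 rad = 20.121°
Rodrigues: sinθ=0.34400, 1−cosθ=0.06103; R = I + sinθ·[k]× + (1−cosθ)·[k]×²:
    [+0.94079 +0.27409 -0.19946]
    [-0.26135 +0.96121 +0.08813]
    [+0.21588 -0.03079 +0.97593]
t = (0.0493, 0.0202, 0.5911) m
M0: Pc = R·M0+t = (+0.01630, +0.08072, +0.57889); u = 707.4·(+0.01630)/0.57889 + 330.5 = 350.4160, v = 555.2·(+0.08072)/0.57889 + 222.4 = 299.8136
M1: Pc = R·M1+t = (+0.10944, +0.05484, +0.60026); u = 707.4·(+0.10944)/0.60026 + 330.5 = 459.4693, v = 555.2·(+0.05484)/0.60026 + 222.4 = 273.1261
M2: Pc = R·M2+t = (+0.08230, -0.04032, +0.60331); u = 707.4·(+0.08230)/0.60331 + 330.5 = 427.0018, v = 555.2·(-0.04032)/0.60331 + 222.4 = 185.2982
M3: Pc = R·M3+t = (-0.01084, -0.01444, +0.58194); u = 707.4·(-0.01084)/0.58194 + 330.5 = 317.3272, v = 555.2·(-0.01444)/0.58194 + 222.4 = 208.6204

c0=(350.42, 299.81) c1=(459.47, 273.13) c2=(427.00, 185.30) c3=(317.33, 208.62)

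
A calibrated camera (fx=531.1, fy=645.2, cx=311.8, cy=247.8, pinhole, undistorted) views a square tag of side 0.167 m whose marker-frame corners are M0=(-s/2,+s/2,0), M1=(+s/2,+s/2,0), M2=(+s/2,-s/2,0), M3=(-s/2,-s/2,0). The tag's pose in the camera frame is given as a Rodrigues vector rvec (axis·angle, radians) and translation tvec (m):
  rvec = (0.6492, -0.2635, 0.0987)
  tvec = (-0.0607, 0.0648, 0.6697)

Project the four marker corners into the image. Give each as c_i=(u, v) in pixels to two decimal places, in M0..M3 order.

Intrinsics K: fx=531.1, fy=645.2, cx=311.8, cy=247.8
Marker side s = 0.167 m; corners in marker frame (Z=0):
  M0 = (-0.0835, +0.0835, 0)
  M1 = (+0.0835, +0.0835, 0)
  M2 = (+0.0835, -0.0835, 0)
  M3 = (-0.0835, -0.0835, 0)
rvec = (0.6492, -0.2635, 0.0987), |rvec| = θ = 0.70756 rad = 40.540°
Rodrigues: sinθ=0.64998, 1−cosθ=0.24005; R = I + sinθ·[k]× + (1−cosθ)·[k]×²:
    [+0.96204 -0.17269 -0.21133]
    [+0.00865 +0.79324 -0.60884]
    [+0.27278 +0.58390 +0.76462]
t = (-0.0607, 0.0648, 0.6697) m
M0: Pc = R·M0+t = (-0.15545, +0.13031, +0.69568); u = 531.1·(-0.15545)/0.69568 + 311.8 = 193.1254, v = 645.2·(+0.13031)/0.69568 + 247.8 = 368.6584
M1: Pc = R·M1+t = (+0.00521, +0.13176, +0.74123); u = 531.1·(+0.00521)/0.74123 + 311.8 = 315.5333, v = 645.2·(+0.13176)/0.74123 + 247.8 = 362.4875
M2: Pc = R·M2+t = (+0.03405, -0.00071, +0.64372); u = 531.1·(+0.03405)/0.64372 + 311.8 = 339.8927, v = 645.2·(-0.00071)/0.64372 + 247.8 = 247.0843
M3: Pc = R·M3+t = (-0.12661, -0.00216, +0.59817); u = 531.1·(-0.12661)/0.59817 + 311.8 = 199.3853, v = 645.2·(-0.00216)/0.59817 + 247.8 = 245.4725

c0=(193.13, 368.66) c1=(315.53, 362.49) c2=(339.89, 247.08) c3=(199.39, 245.47)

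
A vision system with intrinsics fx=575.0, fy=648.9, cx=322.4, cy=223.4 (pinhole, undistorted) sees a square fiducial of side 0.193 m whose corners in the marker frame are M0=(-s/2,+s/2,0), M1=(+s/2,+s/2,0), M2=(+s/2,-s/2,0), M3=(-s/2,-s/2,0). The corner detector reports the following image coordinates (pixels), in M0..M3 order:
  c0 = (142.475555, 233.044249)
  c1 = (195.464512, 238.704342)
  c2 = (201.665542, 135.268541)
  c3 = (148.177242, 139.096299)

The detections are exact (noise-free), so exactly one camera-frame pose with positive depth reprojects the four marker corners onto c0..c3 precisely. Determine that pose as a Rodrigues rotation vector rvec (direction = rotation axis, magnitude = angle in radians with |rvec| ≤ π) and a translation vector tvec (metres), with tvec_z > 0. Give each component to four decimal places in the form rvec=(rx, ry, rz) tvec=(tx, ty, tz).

rvec=(-0.0310, 0.6833, 0.0599) tvec=(-0.3347, -0.0722, 1.2685)

Intrinsics K: fx=575.0, fy=648.9, cx=322.4, cy=223.4
Marker side s = 0.193 m; corners in marker frame (Z=0):
  M0 = (-0.0965, +0.0965, 0)
  M1 = (+0.0965, +0.0965, 0)
  M2 = (+0.0965, -0.0965, 0)
  M3 = (-0.0965, -0.0965, 0)
Detected image corners:
  c0 = (142.475555, 233.044249) px
  c1 = (195.464512, 238.704342) px
  c2 = (201.665542, 135.268541) px
  c3 = (148.177242, 139.096299) px
Planar DLT: solve 8×8 A·h = b for H (H[2,2]=1):
  H  [+190.21135 -31.99083 +170.66838]
  H  [-88.17002 +508.85536 +186.47264]
  H  [-0.49805 -0.00708 +1.00000]
B = K⁻¹H; ‖b₁‖=0.788345, ‖b₂‖=0.788345; λ = 2/(‖b₁‖+‖b₂‖) = 1.268480, sign → tz>0 ⇒ λ=+1.268480
r₁ = λ·B[:,0] = (+0.77384,+0.04514,-0.63177); r₂ = λ·B[:,1] = (-0.06554,+0.99781,-0.00898)
r₃ = r₁×r₂ = (+0.62998,+0.04835,+0.77511); SVD([r₁ r₂ r₃]) → R = UVᵀ:
  R  [+0.77384 -0.06554 +0.62998]
  R  [+0.04514 +0.99781 +0.04835]
  R  [-0.63177 -0.00898 +0.77511]
t = (-0.33473, -0.07219, +1.26848) m
tr R = 2.546762; θ = arccos((tr R − 1)/2) = 0.686639 rad = 39.342°
axis k = ((R−Rᵀ)₃₂, (R−Rᵀ)₁₃, (R−Rᵀ)₂₁) / (2 sinθ) = (-0.045218, +0.995155, +0.087299)
rvec = θ·k = (-0.031048, +0.683313, +0.059943)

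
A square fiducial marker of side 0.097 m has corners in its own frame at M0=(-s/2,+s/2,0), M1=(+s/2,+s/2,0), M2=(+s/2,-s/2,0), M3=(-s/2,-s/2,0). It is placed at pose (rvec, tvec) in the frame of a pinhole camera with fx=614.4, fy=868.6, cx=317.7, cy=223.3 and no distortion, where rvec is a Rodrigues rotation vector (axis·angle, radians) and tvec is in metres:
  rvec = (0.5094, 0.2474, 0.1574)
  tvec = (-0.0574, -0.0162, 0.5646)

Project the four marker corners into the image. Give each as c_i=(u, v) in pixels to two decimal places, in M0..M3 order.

c0=(206.68, 245.71) c1=(301.63, 276.93) c2=(309.95, 145.05) c3=(206.35, 115.60)

Intrinsics K: fx=614.4, fy=868.6, cx=317.7, cy=223.3
Marker side s = 0.097 m; corners in marker frame (Z=0):
  M0 = (-0.0485, +0.0485, 0)
  M1 = (+0.0485, +0.0485, 0)
  M2 = (+0.0485, -0.0485, 0)
  M3 = (-0.0485, -0.0485, 0)
rvec = (0.5094, 0.2474, 0.1574), |rvec| = θ = 0.58777 rad = 33.677°
Rodrigues: sinθ=0.55450, 1−cosθ=0.16782; R = I + sinθ·[k]× + (1−cosθ)·[k]×²:
    [+0.95823 -0.08727 +0.27235]
    [+0.20971 +0.86191 -0.46166]
    [-0.19445 +0.49949 +0.84422]
t = (-0.0574, -0.0162, 0.5646) m
M0: Pc = R·M0+t = (-0.10811, +0.01543, +0.59826); u = 614.4·(-0.10811)/0.59826 + 317.7 = 206.6757, v = 868.6·(+0.01543)/0.59826 + 223.3 = 245.7052
M1: Pc = R·M1+t = (-0.01516, +0.03577, +0.57939); u = 614.4·(-0.01516)/0.57939 + 317.7 = 301.6257, v = 868.6·(+0.03577)/0.57939 + 223.3 = 276.9304
M2: Pc = R·M2+t = (-0.00669, -0.04783, +0.53094); u = 614.4·(-0.00669)/0.53094 + 317.7 = 309.9550, v = 868.6·(-0.04783)/0.53094 + 223.3 = 145.0494
M3: Pc = R·M3+t = (-0.09964, -0.06817, +0.54981); u = 614.4·(-0.09964)/0.54981 + 317.7 = 206.3520, v = 868.6·(-0.06817)/0.54981 + 223.3 = 115.5969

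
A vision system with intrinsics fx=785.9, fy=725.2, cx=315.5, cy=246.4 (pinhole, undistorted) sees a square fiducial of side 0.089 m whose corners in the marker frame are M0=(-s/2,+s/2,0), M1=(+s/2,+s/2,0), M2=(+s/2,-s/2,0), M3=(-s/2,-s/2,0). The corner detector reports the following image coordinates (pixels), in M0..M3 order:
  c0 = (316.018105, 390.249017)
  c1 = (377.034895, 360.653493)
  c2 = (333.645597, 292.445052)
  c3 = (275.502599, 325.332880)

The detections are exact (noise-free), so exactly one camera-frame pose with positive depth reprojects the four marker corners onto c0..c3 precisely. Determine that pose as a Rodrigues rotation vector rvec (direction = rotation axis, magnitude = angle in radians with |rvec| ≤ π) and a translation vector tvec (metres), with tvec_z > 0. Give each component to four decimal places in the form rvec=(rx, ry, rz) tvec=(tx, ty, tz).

Intrinsics K: fx=785.9, fy=725.2, cx=315.5, cy=246.4
Marker side s = 0.089 m; corners in marker frame (Z=0):
  M0 = (-0.0445, +0.0445, 0)
  M1 = (+0.0445, +0.0445, 0)
  M2 = (+0.0445, -0.0445, 0)
  M3 = (-0.0445, -0.0445, 0)
Detected image corners:
  c0 = (316.018105, 390.249017) px
  c1 = (377.034895, 360.653493) px
  c2 = (333.645597, 292.445052) px
  c3 = (275.502599, 325.332880) px
Planar DLT: solve 8×8 A·h = b for H (H[2,2]=1):
  H  [+471.13089 +434.08066 +324.63744]
  H  [-559.46770 +708.65092 +342.42569]
  H  [-0.60889 -0.11322 +1.00000]
B = K⁻¹H; ‖b₁‖=1.183936, ‖b₂‖=1.183936; λ = 2/(‖b₁‖+‖b₂‖) = 0.844640, sign → tz>0 ⇒ λ=+0.844640
r₁ = λ·B[:,0] = (+0.71281,-0.47687,-0.51429); r₂ = λ·B[:,1] = (+0.50491,+0.85786,-0.09563)
r₃ = r₁×r₂ = (+0.48679,-0.19151,+0.85227); SVD([r₁ r₂ r₃]) → R = UVᵀ:
  R  [+0.71281 +0.50491 +0.48679]
  R  [-0.47687 +0.85786 -0.19151]
  R  [-0.51429 -0.09563 +0.85227]
t = (+0.00982, +0.11184, +0.84464) m
tr R = 2.422930; θ = arccos((tr R − 1)/2) = 0.779215 rad = 44.646°
axis k = ((R−Rᵀ)₃₂, (R−Rᵀ)₁₃, (R−Rᵀ)₂₁) / (2 sinθ) = (+0.068224, +0.712292, -0.698559)
rvec = θ·k = (+0.053161, +0.555029, -0.544328)

rvec=(0.0532, 0.5550, -0.5443) tvec=(0.0098, 0.1118, 0.8446)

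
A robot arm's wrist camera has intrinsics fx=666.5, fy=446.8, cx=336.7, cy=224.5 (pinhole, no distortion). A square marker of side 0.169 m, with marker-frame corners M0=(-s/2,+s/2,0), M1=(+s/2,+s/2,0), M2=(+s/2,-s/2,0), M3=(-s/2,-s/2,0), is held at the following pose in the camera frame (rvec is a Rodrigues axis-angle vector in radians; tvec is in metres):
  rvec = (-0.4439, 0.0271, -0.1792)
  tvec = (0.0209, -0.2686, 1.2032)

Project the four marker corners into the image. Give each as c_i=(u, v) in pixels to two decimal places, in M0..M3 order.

Intrinsics K: fx=666.5, fy=446.8, cx=336.7, cy=224.5
Marker side s = 0.169 m; corners in marker frame (Z=0):
  M0 = (-0.0845, +0.0845, 0)
  M1 = (+0.0845, +0.0845, 0)
  M2 = (+0.0845, -0.0845, 0)
  M3 = (-0.0845, -0.0845, 0)
rvec = (-0.4439, 0.0271, -0.1792), |rvec| = θ = 0.47947 rad = 27.472°
Rodrigues: sinθ=0.46131, 1−cosθ=0.11276; R = I + sinθ·[k]× + (1−cosθ)·[k]×²:
    [+0.98389 +0.16651 +0.06509]
    [-0.17831 +0.88760 +0.42470]
    [+0.01294 -0.42947 +0.90299]
t = (0.0209, -0.2686, 1.2032) m
M0: Pc = R·M0+t = (-0.04817, -0.17853, +1.16582); u = 666.5·(-0.04817)/1.16582 + 336.7 = 309.1620, v = 446.8·(-0.17853)/1.16582 + 224.5 = 156.0780
M1: Pc = R·M1+t = (+0.11811, -0.20867, +1.16800); u = 666.5·(+0.11811)/1.16800 + 336.7 = 404.0967, v = 446.8·(-0.20867)/1.16800 + 224.5 = 144.6786
M2: Pc = R·M2+t = (+0.08997, -0.35867, +1.24058); u = 666.5·(+0.08997)/1.24058 + 336.7 = 385.0352, v = 446.8·(-0.35867)/1.24058 + 224.5 = 95.3241
M3: Pc = R·M3+t = (-0.07631, -0.32853, +1.23840); u = 666.5·(-0.07631)/1.23840 + 336.7 = 295.6309, v = 446.8·(-0.32853)/1.23840 + 224.5 = 105.9683

c0=(309.16, 156.08) c1=(404.10, 144.68) c2=(385.04, 95.32) c3=(295.63, 105.97)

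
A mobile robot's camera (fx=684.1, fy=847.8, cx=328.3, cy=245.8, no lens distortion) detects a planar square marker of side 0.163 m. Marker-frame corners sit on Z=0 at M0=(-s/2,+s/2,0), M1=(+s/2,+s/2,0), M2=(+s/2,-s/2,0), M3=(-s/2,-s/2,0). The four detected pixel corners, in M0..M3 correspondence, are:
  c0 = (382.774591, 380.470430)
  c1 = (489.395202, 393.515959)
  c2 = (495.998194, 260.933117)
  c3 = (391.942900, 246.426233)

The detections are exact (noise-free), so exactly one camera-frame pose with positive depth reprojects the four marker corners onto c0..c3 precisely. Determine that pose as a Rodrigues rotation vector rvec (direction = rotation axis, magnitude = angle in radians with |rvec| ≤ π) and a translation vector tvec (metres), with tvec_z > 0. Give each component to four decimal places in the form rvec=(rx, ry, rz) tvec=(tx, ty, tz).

Intrinsics K: fx=684.1, fy=847.8, cx=328.3, cy=245.8
Marker side s = 0.163 m; corners in marker frame (Z=0):
  M0 = (-0.0815, +0.0815, 0)
  M1 = (+0.0815, +0.0815, 0)
  M2 = (+0.0815, -0.0815, 0)
  M3 = (-0.0815, -0.0815, 0)
Detected image corners:
  c0 = (382.774591, 380.470430) px
  c1 = (489.395202, 393.515959) px
  c2 = (495.998194, 260.933117) px
  c3 = (391.942900, 246.426233) px
Planar DLT: solve 8×8 A·h = b for H (H[2,2]=1):
  H  [+682.25956 -111.36552 +440.42598]
  H  [+110.85404 +771.95185 +319.60422]
  H  [+0.08205 -0.14326 +1.00000]
B = K⁻¹H; ‖b₁‖=0.967371, ‖b₂‖=0.967371; λ = 2/(‖b₁‖+‖b₂‖) = 1.033729, sign → tz>0 ⇒ λ=+1.033729
r₁ = λ·B[:,0] = (+0.99024,+0.11057,+0.08482); r₂ = λ·B[:,1] = (-0.09721,+0.98418,-0.14810)
r₃ = r₁×r₂ = (-0.09986,+0.13840,+0.98533); SVD([r₁ r₂ r₃]) → R = UVᵀ:
  R  [+0.99024 -0.09721 -0.09986]
  R  [+0.11057 +0.98418 +0.13840]
  R  [+0.08482 -0.14810 +0.98533]
t = (+0.16943, +0.08999, +1.03373) m
tr R = 2.959754; θ = arccos((tr R − 1)/2) = 0.200951 rad = 11.514°
axis k = ((R−Rᵀ)₃₂, (R−Rᵀ)₁₃, (R−Rᵀ)₂₁) / (2 sinθ) = (-0.717682, -0.462618, +0.520497)
rvec = θ·k = (-0.144219, -0.092964, +0.104594)

rvec=(-0.1442, -0.0930, 0.1046) tvec=(0.1694, 0.0900, 1.0337)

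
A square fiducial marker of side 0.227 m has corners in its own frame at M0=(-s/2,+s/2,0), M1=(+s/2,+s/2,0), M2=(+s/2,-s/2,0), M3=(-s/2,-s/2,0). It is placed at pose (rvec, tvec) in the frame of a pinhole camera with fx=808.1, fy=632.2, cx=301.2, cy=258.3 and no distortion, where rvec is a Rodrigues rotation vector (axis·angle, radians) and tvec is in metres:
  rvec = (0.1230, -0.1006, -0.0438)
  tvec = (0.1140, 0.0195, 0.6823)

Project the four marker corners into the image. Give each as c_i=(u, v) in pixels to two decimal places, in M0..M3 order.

Intrinsics K: fx=808.1, fy=632.2, cx=301.2, cy=258.3
Marker side s = 0.227 m; corners in marker frame (Z=0):
  M0 = (-0.1135, +0.1135, 0)
  M1 = (+0.1135, +0.1135, 0)
  M2 = (+0.1135, -0.1135, 0)
  M3 = (-0.1135, -0.1135, 0)
rvec = (0.1230, -0.1006, -0.0438), |rvec| = θ = 0.16483 rad = 9.444°
Rodrigues: sinθ=0.16408, 1−cosθ=0.01355; R = I + sinθ·[k]× + (1−cosθ)·[k]×²:
    [+0.99399 +0.03743 -0.10283]
    [-0.04977 +0.99150 -0.12025]
    [+0.09746 +0.12464 +0.98740]
t = (0.1140, 0.0195, 0.6823) m
M0: Pc = R·M0+t = (+0.00543, +0.13768, +0.68539); u = 808.1·(+0.00543)/0.68539 + 301.2 = 307.6020, v = 632.2·(+0.13768)/0.68539 + 258.3 = 385.3000
M1: Pc = R·M1+t = (+0.23107, +0.12639, +0.70751); u = 808.1·(+0.23107)/0.70751 + 301.2 = 565.1190, v = 632.2·(+0.12639)/0.70751 + 258.3 = 371.2327
M2: Pc = R·M2+t = (+0.22257, -0.09868, +0.67921); u = 808.1·(+0.22257)/0.67921 + 301.2 = 566.0043, v = 632.2·(-0.09868)/0.67921 + 258.3 = 166.4466
M3: Pc = R·M3+t = (-0.00307, -0.08739, +0.65709); u = 808.1·(-0.00307)/0.65709 + 301.2 = 297.4287, v = 632.2·(-0.08739)/0.65709 + 258.3 = 174.2250

c0=(307.60, 385.30) c1=(565.12, 371.23) c2=(566.00, 166.45) c3=(297.43, 174.22)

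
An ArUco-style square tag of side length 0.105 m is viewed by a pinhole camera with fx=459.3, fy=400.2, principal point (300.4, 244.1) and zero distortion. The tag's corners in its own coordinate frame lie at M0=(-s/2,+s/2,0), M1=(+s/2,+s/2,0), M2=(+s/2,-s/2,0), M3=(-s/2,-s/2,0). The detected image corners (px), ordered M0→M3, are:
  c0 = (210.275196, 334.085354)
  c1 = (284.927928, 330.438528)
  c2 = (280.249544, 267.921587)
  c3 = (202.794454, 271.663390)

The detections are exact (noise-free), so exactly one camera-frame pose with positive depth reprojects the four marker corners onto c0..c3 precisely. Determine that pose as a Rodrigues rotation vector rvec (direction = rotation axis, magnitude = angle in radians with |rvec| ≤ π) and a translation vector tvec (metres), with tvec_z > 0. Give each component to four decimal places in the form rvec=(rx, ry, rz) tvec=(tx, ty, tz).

Intrinsics K: fx=459.3, fy=400.2, cx=300.4, cy=244.1
Marker side s = 0.105 m; corners in marker frame (Z=0):
  M0 = (-0.0525, +0.0525, 0)
  M1 = (+0.0525, +0.0525, 0)
  M2 = (+0.0525, -0.0525, 0)
  M3 = (-0.0525, -0.0525, 0)
Detected image corners:
  c0 = (210.275196, 334.085354) px
  c1 = (284.927928, 330.438528) px
  c2 = (280.249544, 267.921587) px
  c3 = (202.794454, 271.663390) px
Planar DLT: solve 8×8 A·h = b for H (H[2,2]=1):
  H  [+725.60441 +143.59670 +244.63017]
  H  [-33.29613 +700.43467 +301.60124]
  H  [+0.00624 +0.35042 +1.00000]
B = K⁻¹H; ‖b₁‖=1.578134, ‖b₂‖=1.578134; λ = 2/(‖b₁‖+‖b₂‖) = 0.633660, sign → tz>0 ⇒ λ=+0.633660
r₁ = λ·B[:,0] = (+0.99847,-0.05513,+0.00396); r₂ = λ·B[:,1] = (+0.05288,+0.97360,+0.22205)
r₃ = r₁×r₂ = (-0.01609,-0.22150,+0.97503); SVD([r₁ r₂ r₃]) → R = UVᵀ:
  R  [+0.99847 +0.05288 -0.01609]
  R  [-0.05513 +0.97360 -0.22150]
  R  [+0.00396 +0.22205 +0.97503]
t = (-0.07694, +0.09105, +0.63366) m
tr R = 2.947099; θ = arccos((tr R − 1)/2) = 0.230513 rad = 13.207°
axis k = ((R−Rᵀ)₃₂, (R−Rᵀ)₁₃, (R−Rᵀ)₂₁) / (2 sinθ) = (+0.970671, -0.043879, -0.236375)
rvec = θ·k = (+0.223752, -0.010115, -0.054488)

rvec=(0.2238, -0.0101, -0.0545) tvec=(-0.0769, 0.0910, 0.6337)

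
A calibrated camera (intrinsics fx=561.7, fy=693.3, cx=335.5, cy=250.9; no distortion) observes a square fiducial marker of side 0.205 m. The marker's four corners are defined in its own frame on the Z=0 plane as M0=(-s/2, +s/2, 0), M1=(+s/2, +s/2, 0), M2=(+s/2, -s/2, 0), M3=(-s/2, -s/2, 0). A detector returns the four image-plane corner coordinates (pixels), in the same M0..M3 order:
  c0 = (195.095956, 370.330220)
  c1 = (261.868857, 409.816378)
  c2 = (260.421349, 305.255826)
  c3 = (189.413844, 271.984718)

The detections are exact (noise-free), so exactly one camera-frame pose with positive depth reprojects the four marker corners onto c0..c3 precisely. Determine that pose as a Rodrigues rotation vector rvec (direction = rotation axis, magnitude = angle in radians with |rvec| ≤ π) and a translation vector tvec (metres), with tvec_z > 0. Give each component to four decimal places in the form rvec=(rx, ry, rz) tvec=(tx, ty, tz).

rvec=(0.3796, 0.5810, 0.1557) tvec=(-0.2392, 0.1571, 1.2194)

Intrinsics K: fx=561.7, fy=693.3, cx=335.5, cy=250.9
Marker side s = 0.205 m; corners in marker frame (Z=0):
  M0 = (-0.1025, +0.1025, 0)
  M1 = (+0.1025, +0.1025, 0)
  M2 = (+0.1025, -0.1025, 0)
  M3 = (-0.1025, -0.1025, 0)
Detected image corners:
  c0 = (195.095956, 370.330220) px
  c1 = (261.868857, 409.816378) px
  c2 = (260.421349, 305.255826) px
  c3 = (189.413844, 271.984718) px
Planar DLT: solve 8×8 A·h = b for H (H[2,2]=1):
  H  [+241.84864 +90.66018 +225.29691]
  H  [+37.45556 +603.27241 +340.24531]
  H  [-0.41403 +0.32127 +1.00000]
B = K⁻¹H; ‖b₁‖=0.820049, ‖b₂‖=0.820049; λ = 2/(‖b₁‖+‖b₂‖) = 1.219439, sign → tz>0 ⇒ λ=+1.219439
r₁ = λ·B[:,0] = (+0.82661,+0.24859,-0.50489); r₂ = λ·B[:,1] = (-0.03718,+0.91931,+0.39177)
r₃ = r₁×r₂ = (+0.56154,-0.30507,+0.76916); SVD([r₁ r₂ r₃]) → R = UVᵀ:
  R  [+0.82661 -0.03718 +0.56154]
  R  [+0.24859 +0.91931 -0.30507]
  R  [-0.50489 +0.39177 +0.76916]
t = (-0.23925, +0.15715, +1.21944) m
tr R = 2.515082; θ = arccos((tr R − 1)/2) = 0.711258 rad = 40.752°
axis k = ((R−Rᵀ)₃₂, (R−Rᵀ)₁₃, (R−Rᵀ)₂₁) / (2 sinθ) = (+0.533745, +0.816825, +0.218890)
rvec = θ·k = (+0.379631, +0.580974, +0.155687)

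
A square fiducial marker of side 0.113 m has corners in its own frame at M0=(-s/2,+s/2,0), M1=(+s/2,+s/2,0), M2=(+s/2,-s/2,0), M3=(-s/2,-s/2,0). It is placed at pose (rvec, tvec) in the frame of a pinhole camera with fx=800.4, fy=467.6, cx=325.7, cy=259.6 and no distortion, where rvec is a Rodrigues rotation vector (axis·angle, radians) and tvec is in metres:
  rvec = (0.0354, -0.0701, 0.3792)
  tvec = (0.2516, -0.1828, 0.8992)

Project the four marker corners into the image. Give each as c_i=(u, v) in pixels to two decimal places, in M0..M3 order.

Intrinsics K: fx=800.4, fy=467.6, cx=325.7, cy=259.6
Marker side s = 0.113 m; corners in marker frame (Z=0):
  M0 = (-0.0565, +0.0565, 0)
  M1 = (+0.0565, +0.0565, 0)
  M2 = (+0.0565, -0.0565, 0)
  M3 = (-0.0565, -0.0565, 0)
rvec = (0.0354, -0.0701, 0.3792), |rvec| = θ = 0.38725 rad = 22.188°
Rodrigues: sinθ=0.37764, 1−cosθ=0.07405; R = I + sinθ·[k]× + (1−cosθ)·[k]×²:
    [+0.92657 -0.37102 -0.06173]
    [+0.36857 +0.92838 -0.04765]
    [+0.07499 +0.02140 +0.99695]
t = (0.2516, -0.1828, 0.8992) m
M0: Pc = R·M0+t = (+0.17829, -0.15117, +0.89617); u = 800.4·(+0.17829)/0.89617 + 325.7 = 484.9331, v = 467.6·(-0.15117)/0.89617 + 259.6 = 180.7229
M1: Pc = R·M1+t = (+0.28299, -0.10952, +0.90465); u = 800.4·(+0.28299)/0.90465 + 325.7 = 576.0788, v = 467.6·(-0.10952)/0.90465 + 259.6 = 202.9892
M2: Pc = R·M2+t = (+0.32491, -0.21443, +0.90223); u = 800.4·(+0.32491)/0.90223 + 325.7 = 613.9431, v = 467.6·(-0.21443)/0.90223 + 259.6 = 148.4672
M3: Pc = R·M3+t = (+0.22021, -0.25608, +0.89375); u = 800.4·(+0.22021)/0.89375 + 325.7 = 522.9098, v = 467.6·(-0.25608)/0.89375 + 259.6 = 125.6237

c0=(484.93, 180.72) c1=(576.08, 202.99) c2=(613.94, 148.47) c3=(522.91, 125.62)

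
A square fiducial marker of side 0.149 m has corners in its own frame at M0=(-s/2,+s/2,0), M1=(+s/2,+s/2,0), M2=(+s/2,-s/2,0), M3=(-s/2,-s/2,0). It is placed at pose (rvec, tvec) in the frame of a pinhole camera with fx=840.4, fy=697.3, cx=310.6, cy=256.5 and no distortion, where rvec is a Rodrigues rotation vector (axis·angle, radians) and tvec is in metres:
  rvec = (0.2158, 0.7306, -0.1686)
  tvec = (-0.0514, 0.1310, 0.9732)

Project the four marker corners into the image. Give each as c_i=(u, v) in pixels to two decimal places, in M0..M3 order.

c0=(238.17, 397.21) c1=(328.71, 403.81) c2=(297.98, 297.31) c3=(208.68, 301.15)

Intrinsics K: fx=840.4, fy=697.3, cx=310.6, cy=256.5
Marker side s = 0.149 m; corners in marker frame (Z=0):
  M0 = (-0.0745, +0.0745, 0)
  M1 = (+0.0745, +0.0745, 0)
  M2 = (+0.0745, -0.0745, 0)
  M3 = (-0.0745, -0.0745, 0)
rvec = (0.2158, 0.7306, -0.1686), |rvec| = θ = 0.78024 rad = 44.704°
Rodrigues: sinθ=0.70345, 1−cosθ=0.28925; R = I + sinθ·[k]× + (1−cosθ)·[k]×²:
    [+0.73287 +0.22692 +0.64141]
    [-0.07709 +0.96437 -0.25309]
    [-0.67598 +0.13603 +0.72425]
t = (-0.0514, 0.1310, 0.9732) m
M0: Pc = R·M0+t = (-0.08909, +0.20859, +1.03370); u = 840.4·(-0.08909)/1.03370 + 310.6 = 238.1665, v = 697.3·(+0.20859)/1.03370 + 256.5 = 397.2078
M1: Pc = R·M1+t = (+0.02010, +0.19710, +0.93297); u = 840.4·(+0.02010)/0.93297 + 310.6 = 328.7097, v = 697.3·(+0.19710)/0.93297 + 256.5 = 403.8129
M2: Pc = R·M2+t = (-0.01371, +0.05341, +0.91270); u = 840.4·(-0.01371)/0.91270 + 310.6 = 297.9794, v = 697.3·(+0.05341)/0.91270 + 256.5 = 297.3058
M3: Pc = R·M3+t = (-0.12290, +0.06490, +1.01343); u = 840.4·(-0.12290)/1.01343 + 310.6 = 208.6794, v = 697.3·(+0.06490)/1.01343 + 256.5 = 301.1540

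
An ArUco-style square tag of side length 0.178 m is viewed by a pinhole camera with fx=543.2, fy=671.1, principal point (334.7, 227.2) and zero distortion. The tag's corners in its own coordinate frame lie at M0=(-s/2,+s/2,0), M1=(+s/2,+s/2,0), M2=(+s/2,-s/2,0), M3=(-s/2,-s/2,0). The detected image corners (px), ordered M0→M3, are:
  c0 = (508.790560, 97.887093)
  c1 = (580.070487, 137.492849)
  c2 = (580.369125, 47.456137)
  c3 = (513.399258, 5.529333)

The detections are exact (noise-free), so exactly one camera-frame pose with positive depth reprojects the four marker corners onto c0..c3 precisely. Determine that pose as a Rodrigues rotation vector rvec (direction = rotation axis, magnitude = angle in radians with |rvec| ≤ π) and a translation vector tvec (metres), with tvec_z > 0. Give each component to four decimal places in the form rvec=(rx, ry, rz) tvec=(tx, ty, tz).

Intrinsics K: fx=543.2, fy=671.1, cx=334.7, cy=227.2
Marker side s = 0.178 m; corners in marker frame (Z=0):
  M0 = (-0.0890, +0.0890, 0)
  M1 = (+0.0890, +0.0890, 0)
  M2 = (+0.0890, -0.0890, 0)
  M3 = (-0.0890, -0.0890, 0)
Detected image corners:
  c0 = (508.790560, 97.887093) px
  c1 = (580.070487, 137.492849) px
  c2 = (580.369125, 47.456137) px
  c3 = (513.399258, 5.529333) px
Planar DLT: solve 8×8 A·h = b for H (H[2,2]=1):
  H  [+548.88355 -198.89409 +546.60155]
  H  [+250.48008 +487.67458 +71.24721]
  H  [+0.29489 -0.33982 +1.00000]
B = K⁻¹H; ‖b₁‖=0.921172, ‖b₂‖=0.921172; λ = 2/(‖b₁‖+‖b₂‖) = 1.085573, sign → tz>0 ⇒ λ=+1.085573
r₁ = λ·B[:,0] = (+0.89968,+0.29680,+0.32012); r₂ = λ·B[:,1] = (-0.17018,+0.91376,-0.36890)
r₃ = r₁×r₂ = (-0.40200,+0.27742,+0.87260); SVD([r₁ r₂ r₃]) → R = UVᵀ:
  R  [+0.89968 -0.17018 -0.40200]
  R  [+0.29680 +0.91376 +0.27742]
  R  [+0.32012 -0.36890 +0.87260]
t = (+0.42348, -0.25227, +1.08557) m
tr R = 2.686040; θ = arccos((tr R − 1)/2) = 0.567923 rad = 32.540°
axis k = ((R−Rᵀ)₃₂, (R−Rᵀ)₁₃, (R−Rᵀ)₂₁) / (2 sinθ) = (-0.600802, -0.671268, +0.434093)
rvec = θ·k = (-0.341209, -0.381228, +0.246531)

rvec=(-0.3412, -0.3812, 0.2465) tvec=(0.4235, -0.2523, 1.0856)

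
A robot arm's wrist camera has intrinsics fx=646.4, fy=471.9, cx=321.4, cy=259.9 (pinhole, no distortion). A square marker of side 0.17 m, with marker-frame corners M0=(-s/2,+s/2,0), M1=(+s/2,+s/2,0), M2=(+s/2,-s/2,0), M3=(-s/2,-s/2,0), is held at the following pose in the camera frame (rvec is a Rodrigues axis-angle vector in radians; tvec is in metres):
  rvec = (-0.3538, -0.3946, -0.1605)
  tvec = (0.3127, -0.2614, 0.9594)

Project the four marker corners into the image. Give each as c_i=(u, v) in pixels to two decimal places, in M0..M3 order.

c0=(503.95, 167.81) c1=(594.56, 167.33) c2=(556.90, 99.14) c3=(468.52, 94.70)

Intrinsics K: fx=646.4, fy=471.9, cx=321.4, cy=259.9
Marker side s = 0.17 m; corners in marker frame (Z=0):
  M0 = (-0.0850, +0.0850, 0)
  M1 = (+0.0850, +0.0850, 0)
  M2 = (+0.0850, -0.0850, 0)
  M3 = (-0.0850, -0.0850, 0)
rvec = (-0.3538, -0.3946, -0.1605), |rvec| = θ = 0.55375 rad = 31.728°
Rodrigues: sinθ=0.52588, 1−cosθ=0.14944; R = I + sinθ·[k]× + (1−cosθ)·[k]×²:
    [+0.91156 +0.22046 -0.34707]
    [-0.08438 +0.92644 +0.36686]
    [+0.40241 -0.30513 +0.86311]
t = (0.3127, -0.2614, 0.9594) m
M0: Pc = R·M0+t = (+0.25396, -0.17548, +0.89926); u = 646.4·(+0.25396)/0.89926 + 321.4 = 503.9476, v = 471.9·(-0.17548)/0.89926 + 259.9 = 167.8142
M1: Pc = R·M1+t = (+0.40892, -0.18983, +0.96767); u = 646.4·(+0.40892)/0.96767 + 321.4 = 594.5585, v = 471.9·(-0.18983)/0.96767 + 259.9 = 167.3287
M2: Pc = R·M2+t = (+0.37144, -0.34732, +1.01954); u = 646.4·(+0.37144)/1.01954 + 321.4 = 556.8991, v = 471.9·(-0.34732)/1.01954 + 259.9 = 99.1411
M3: Pc = R·M3+t = (+0.21648, -0.33297, +0.95113); u = 646.4·(+0.21648)/0.95113 + 321.4 = 468.5212, v = 471.9·(-0.33297)/0.95113 + 259.9 = 94.6957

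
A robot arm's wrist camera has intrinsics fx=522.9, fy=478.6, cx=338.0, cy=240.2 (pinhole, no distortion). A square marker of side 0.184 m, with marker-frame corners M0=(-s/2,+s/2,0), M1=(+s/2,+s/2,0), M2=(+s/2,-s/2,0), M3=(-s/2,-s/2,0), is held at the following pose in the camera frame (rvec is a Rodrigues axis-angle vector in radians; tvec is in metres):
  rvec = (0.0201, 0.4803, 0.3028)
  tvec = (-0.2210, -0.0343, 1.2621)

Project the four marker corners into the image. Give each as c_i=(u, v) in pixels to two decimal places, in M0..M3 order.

Intrinsics K: fx=522.9, fy=478.6, cx=338.0, cy=240.2
Marker side s = 0.184 m; corners in marker frame (Z=0):
  M0 = (-0.0920, +0.0920, 0)
  M1 = (+0.0920, +0.0920, 0)
  M2 = (+0.0920, -0.0920, 0)
  M3 = (-0.0920, -0.0920, 0)
rvec = (0.0201, 0.4803, 0.3028), |rvec| = θ = 0.56814 rad = 32.552°
Rodrigues: sinθ=0.53806, 1−cosθ=0.15710; R = I + sinθ·[k]× + (1−cosθ)·[k]×²:
    [+0.84310 -0.28207 +0.45784]
    [+0.29147 +0.95518 +0.05175]
    [-0.45191 +0.08982 +0.88753]
t = (-0.2210, -0.0343, 1.2621) m
M0: Pc = R·M0+t = (-0.32452, +0.02676, +1.31194); u = 522.9·(-0.32452)/1.31194 + 338.0 = 208.6576, v = 478.6·(+0.02676)/1.31194 + 240.2 = 249.9626
M1: Pc = R·M1+t = (-0.16939, +0.08039, +1.22879); u = 522.9·(-0.16939)/1.22879 + 338.0 = 265.9195, v = 478.6·(+0.08039)/1.22879 + 240.2 = 271.5118
M2: Pc = R·M2+t = (-0.11748, -0.09536, +1.21226); u = 522.9·(-0.11748)/1.21226 + 338.0 = 287.3241, v = 478.6·(-0.09536)/1.21226 + 240.2 = 202.5514
M3: Pc = R·M3+t = (-0.27261, -0.14899, +1.29541); u = 522.9·(-0.27261)/1.29541 + 338.0 = 227.9577, v = 478.6·(-0.14899)/1.29541 + 240.2 = 185.1539

c0=(208.66, 249.96) c1=(265.92, 271.51) c2=(287.32, 202.55) c3=(227.96, 185.15)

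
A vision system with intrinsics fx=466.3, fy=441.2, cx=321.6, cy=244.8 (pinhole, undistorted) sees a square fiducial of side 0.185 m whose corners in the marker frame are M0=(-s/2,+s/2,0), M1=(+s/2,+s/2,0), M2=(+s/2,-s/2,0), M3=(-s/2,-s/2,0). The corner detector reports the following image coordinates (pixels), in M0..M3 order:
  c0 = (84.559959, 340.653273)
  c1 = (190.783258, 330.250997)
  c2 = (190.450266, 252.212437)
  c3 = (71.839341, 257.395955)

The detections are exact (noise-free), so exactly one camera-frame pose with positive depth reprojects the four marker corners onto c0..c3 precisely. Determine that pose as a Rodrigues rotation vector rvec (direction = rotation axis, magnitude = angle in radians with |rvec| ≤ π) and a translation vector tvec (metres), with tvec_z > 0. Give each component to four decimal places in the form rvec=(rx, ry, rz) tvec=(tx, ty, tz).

rvec=(0.5139, -0.3455, 0.0467) tvec=(-0.3283, 0.0982, 0.8279)

Intrinsics K: fx=466.3, fy=441.2, cx=321.6, cy=244.8
Marker side s = 0.185 m; corners in marker frame (Z=0):
  M0 = (-0.0925, +0.0925, 0)
  M1 = (+0.0925, +0.0925, 0)
  M2 = (+0.0925, -0.0925, 0)
  M3 = (-0.0925, -0.0925, 0)
Detected image corners:
  c0 = (84.559959, 340.653273) px
  c1 = (190.783258, 330.250997) px
  c2 = (190.450266, 252.212437) px
  c3 = (71.839341, 257.395955) px
Planar DLT: solve 8×8 A·h = b for H (H[2,2]=1):
  H  [+660.33287 +110.92349 +136.68698]
  H  [+76.67711 +604.25571 +297.11617]
  H  [+0.40507 +0.57212 +1.00000]
B = K⁻¹H; ‖b₁‖=1.207833, ‖b₂‖=1.207833; λ = 2/(‖b₁‖+‖b₂‖) = 0.827929, sign → tz>0 ⇒ λ=+0.827929
r₁ = λ·B[:,0] = (+0.94114,-0.04219,+0.33537); r₂ = λ·B[:,1] = (-0.12974,+0.87109,+0.47368)
r₃ = r₁×r₂ = (-0.31212,-0.48931,+0.81435); SVD([r₁ r₂ r₃]) → R = UVᵀ:
  R  [+0.94114 -0.12974 -0.31212]
  R  [-0.04219 +0.87109 -0.48931]
  R  [+0.33537 +0.47368 +0.81435]
t = (-0.32832, +0.09817, +0.82793) m
tr R = 2.626577; θ = arccos((tr R − 1)/2) = 0.621015 rad = 35.582°
axis k = ((R−Rᵀ)₃₂, (R−Rᵀ)₁₃, (R−Rᵀ)₂₁) / (2 sinθ) = (+0.827504, -0.556396, +0.075231)
rvec = θ·k = (+0.513892, -0.345530, +0.046720)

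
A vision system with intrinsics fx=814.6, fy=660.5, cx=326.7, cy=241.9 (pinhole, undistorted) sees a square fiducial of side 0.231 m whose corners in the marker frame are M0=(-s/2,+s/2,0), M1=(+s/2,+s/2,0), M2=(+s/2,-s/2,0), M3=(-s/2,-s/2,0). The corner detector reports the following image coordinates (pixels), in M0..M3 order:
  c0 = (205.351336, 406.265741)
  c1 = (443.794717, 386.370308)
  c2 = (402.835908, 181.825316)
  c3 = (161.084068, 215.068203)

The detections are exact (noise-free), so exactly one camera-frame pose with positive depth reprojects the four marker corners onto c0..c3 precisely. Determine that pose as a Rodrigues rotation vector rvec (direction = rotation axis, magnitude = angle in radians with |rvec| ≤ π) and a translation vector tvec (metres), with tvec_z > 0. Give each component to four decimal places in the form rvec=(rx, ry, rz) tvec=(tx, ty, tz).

rvec=(0.0995, 0.2035, -0.1604) tvec=(-0.0250, 0.0652, 0.7529)

Intrinsics K: fx=814.6, fy=660.5, cx=326.7, cy=241.9
Marker side s = 0.231 m; corners in marker frame (Z=0):
  M0 = (-0.1155, +0.1155, 0)
  M1 = (+0.1155, +0.1155, 0)
  M2 = (+0.1155, -0.1155, 0)
  M3 = (-0.1155, -0.1155, 0)
Detected image corners:
  c0 = (205.351336, 406.265741) px
  c1 = (443.794717, 386.370308) px
  c2 = (402.835908, 181.825316) px
  c3 = (161.084068, 215.068203) px
Planar DLT: solve 8×8 A·h = b for H (H[2,2]=1):
  H  [+955.16936 +217.72250 +299.68822]
  H  [-197.14664 +888.04028 +299.05225]
  H  [-0.27739 +0.10888 +1.00000]
B = K⁻¹H; ‖b₁‖=1.328114, ‖b₂‖=1.328114; λ = 2/(‖b₁‖+‖b₂‖) = 0.752947, sign → tz>0 ⇒ λ=+0.752947
r₁ = λ·B[:,0] = (+0.96664,-0.14825,-0.20886); r₂ = λ·B[:,1] = (+0.16836,+0.98231,+0.08198)
r₃ = r₁×r₂ = (+0.19301,-0.11441,+0.97450); SVD([r₁ r₂ r₃]) → R = UVᵀ:
  R  [+0.96664 +0.16836 +0.19301]
  R  [-0.14825 +0.98231 -0.11441]
  R  [-0.20886 +0.08198 +0.97450]
t = (-0.02497, +0.06515, +0.75295) m
tr R = 2.923455; θ = arccos((tr R − 1)/2) = 0.277557 rad = 15.903°
axis k = ((R−Rᵀ)₃₂, (R−Rᵀ)₁₃, (R−Rᵀ)₂₁) / (2 sinθ) = (+0.358383, +0.733332, -0.577742)
rvec = θ·k = (+0.099472, +0.203542, -0.160356)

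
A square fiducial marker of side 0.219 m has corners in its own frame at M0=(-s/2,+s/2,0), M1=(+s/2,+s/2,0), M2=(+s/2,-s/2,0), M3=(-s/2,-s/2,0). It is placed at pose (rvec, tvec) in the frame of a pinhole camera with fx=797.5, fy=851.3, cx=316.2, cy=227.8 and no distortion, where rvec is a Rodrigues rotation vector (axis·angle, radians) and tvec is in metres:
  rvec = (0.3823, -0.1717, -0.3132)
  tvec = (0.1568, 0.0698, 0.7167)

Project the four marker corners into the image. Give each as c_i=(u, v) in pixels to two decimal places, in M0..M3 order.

Intrinsics K: fx=797.5, fy=851.3, cx=316.2, cy=227.8
Marker side s = 0.219 m; corners in marker frame (Z=0):
  M0 = (-0.1095, +0.1095, 0)
  M1 = (+0.1095, +0.1095, 0)
  M2 = (+0.1095, -0.1095, 0)
  M3 = (-0.1095, -0.1095, 0)
rvec = (0.3823, -0.1717, -0.3132), |rvec| = θ = 0.52319 rad = 29.977°
Rodrigues: sinθ=0.49965, 1−cosθ=0.13377; R = I + sinθ·[k]× + (1−cosθ)·[k]×²:
    [+0.93765 +0.26703 -0.22249]
    [-0.33118 +0.88064 -0.33882]
    [+0.10546 +0.39138 +0.91417]
t = (0.1568, 0.0698, 0.7167) m
M0: Pc = R·M0+t = (+0.08337, +0.20249, +0.74801); u = 797.5·(+0.08337)/0.74801 + 316.2 = 405.0823, v = 851.3·(+0.20249)/0.74801 + 227.8 = 458.2567
M1: Pc = R·M1+t = (+0.28871, +0.12997, +0.77110); u = 797.5·(+0.28871)/0.77110 + 316.2 = 614.7959, v = 851.3·(+0.12997)/0.77110 + 227.8 = 371.2817
M2: Pc = R·M2+t = (+0.23023, -0.06289, +0.68539); u = 797.5·(+0.23023)/0.68539 + 316.2 = 584.0925, v = 851.3·(-0.06289)/0.68539 + 227.8 = 149.6812
M3: Pc = R·M3+t = (+0.02489, +0.00963, +0.66230); u = 797.5·(+0.02489)/0.66230 + 316.2 = 346.1680, v = 851.3·(+0.00963)/0.66230 + 227.8 = 240.1845

c0=(405.08, 458.26) c1=(614.80, 371.28) c2=(584.09, 149.68) c3=(346.17, 240.18)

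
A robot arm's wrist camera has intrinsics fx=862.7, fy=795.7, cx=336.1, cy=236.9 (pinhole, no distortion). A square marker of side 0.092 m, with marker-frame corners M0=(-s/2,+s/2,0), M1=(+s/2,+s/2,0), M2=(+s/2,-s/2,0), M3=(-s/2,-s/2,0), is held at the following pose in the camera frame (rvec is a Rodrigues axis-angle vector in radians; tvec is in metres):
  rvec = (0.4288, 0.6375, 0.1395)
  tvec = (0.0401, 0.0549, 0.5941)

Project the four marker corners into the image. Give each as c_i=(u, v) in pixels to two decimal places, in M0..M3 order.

Intrinsics K: fx=862.7, fy=795.7, cx=336.1, cy=236.9
Marker side s = 0.092 m; corners in marker frame (Z=0):
  M0 = (-0.0460, +0.0460, 0)
  M1 = (+0.0460, +0.0460, 0)
  M2 = (+0.0460, -0.0460, 0)
  M3 = (-0.0460, -0.0460, 0)
rvec = (0.4288, 0.6375, 0.1395), |rvec| = θ = 0.78086 rad = 44.740°
Rodrigues: sinθ=0.70389, 1−cosθ=0.28969; R = I + sinθ·[k]× + (1−cosθ)·[k]×²:
    [+0.79767 +0.00413 +0.60308]
    [+0.25562 +0.90340 -0.34428]
    [-0.54624 +0.42879 +0.71956]
t = (0.0401, 0.0549, 0.5941) m
M0: Pc = R·M0+t = (+0.00360, +0.08470, +0.63895); u = 862.7·(+0.00360)/0.63895 + 336.1 = 340.9566, v = 795.7·(+0.08470)/0.63895 + 236.9 = 342.3757
M1: Pc = R·M1+t = (+0.07698, +0.10821, +0.58870); u = 862.7·(+0.07698)/0.58870 + 336.1 = 448.9132, v = 795.7·(+0.10821)/0.58870 + 236.9 = 383.1665
M2: Pc = R·M2+t = (+0.07660, +0.02510, +0.54925); u = 862.7·(+0.07660)/0.54925 + 336.1 = 456.4196, v = 795.7·(+0.02510)/0.54925 + 236.9 = 273.2661
M3: Pc = R·M3+t = (+0.00322, +0.00159, +0.59950); u = 862.7·(+0.00322)/0.59950 + 336.1 = 340.7300, v = 795.7·(+0.00159)/0.59950 + 236.9 = 239.0037

c0=(340.96, 342.38) c1=(448.91, 383.17) c2=(456.42, 273.27) c3=(340.73, 239.00)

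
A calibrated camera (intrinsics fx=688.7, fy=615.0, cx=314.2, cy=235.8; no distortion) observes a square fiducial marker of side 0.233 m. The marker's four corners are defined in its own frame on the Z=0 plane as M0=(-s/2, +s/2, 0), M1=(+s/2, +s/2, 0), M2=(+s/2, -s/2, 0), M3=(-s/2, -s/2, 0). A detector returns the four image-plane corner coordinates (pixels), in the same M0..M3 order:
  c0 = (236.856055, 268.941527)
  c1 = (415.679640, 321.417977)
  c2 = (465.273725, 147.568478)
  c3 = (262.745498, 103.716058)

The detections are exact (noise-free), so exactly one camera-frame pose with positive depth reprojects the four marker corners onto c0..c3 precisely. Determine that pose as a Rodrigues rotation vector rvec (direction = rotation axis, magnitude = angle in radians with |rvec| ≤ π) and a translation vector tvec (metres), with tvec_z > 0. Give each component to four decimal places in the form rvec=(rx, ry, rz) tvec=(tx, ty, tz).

Intrinsics K: fx=688.7, fy=615.0, cx=314.2, cy=235.8
Marker side s = 0.233 m; corners in marker frame (Z=0):
  M0 = (-0.1165, +0.1165, 0)
  M1 = (+0.1165, +0.1165, 0)
  M2 = (+0.1165, -0.1165, 0)
  M3 = (-0.1165, -0.1165, 0)
Detected image corners:
  c0 = (236.856055, 268.941527) px
  c1 = (415.679640, 321.417977) px
  c2 = (465.273725, 147.568478) px
  c3 = (262.745498, 103.716058) px
Planar DLT: solve 8×8 A·h = b for H (H[2,2]=1):
  H  [+694.73112 +0.32063 +340.22844]
  H  [+134.02827 +824.55477 +214.01311]
  H  [-0.35020 +0.46424 +1.00000]
B = K⁻¹H; ‖b₁‖=1.269705, ‖b₂‖=1.269705; λ = 2/(‖b₁‖+‖b₂‖) = 0.787585, sign → tz>0 ⇒ λ=+0.787585
r₁ = λ·B[:,0] = (+0.92031,+0.27739,-0.27582); r₂ = λ·B[:,1] = (-0.16644,+0.91576,+0.36563)
r₃ = r₁×r₂ = (+0.35400,-0.29059,+0.88896); SVD([r₁ r₂ r₃]) → R = UVᵀ:
  R  [+0.92031 -0.16644 +0.35400]
  R  [+0.27739 +0.91576 -0.29059]
  R  [-0.27582 +0.36563 +0.88896]
t = (+0.02977, -0.02790, +0.78758) m
tr R = 2.725029; θ = arccos((tr R − 1)/2) = 0.530579 rad = 30.400°
axis k = ((R−Rᵀ)₃₂, (R−Rᵀ)₁₃, (R−Rᵀ)₂₁) / (2 sinθ) = (+0.648391, +0.622311, +0.438542)
rvec = θ·k = (+0.344022, +0.330185, +0.232681)

rvec=(0.3440, 0.3302, 0.2327) tvec=(0.0298, -0.0279, 0.7876)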